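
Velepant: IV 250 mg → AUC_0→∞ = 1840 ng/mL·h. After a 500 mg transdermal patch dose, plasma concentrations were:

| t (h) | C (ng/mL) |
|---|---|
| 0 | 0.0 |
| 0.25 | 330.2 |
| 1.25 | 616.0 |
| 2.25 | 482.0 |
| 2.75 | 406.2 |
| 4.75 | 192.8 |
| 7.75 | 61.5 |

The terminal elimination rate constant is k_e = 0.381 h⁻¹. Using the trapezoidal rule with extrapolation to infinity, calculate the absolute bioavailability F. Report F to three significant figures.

Trapezoidal AUC_0→7.75 (transdermal patch):
  [0→0.25]: (0.0+330.2)/2 × 0.25 = 41.275
  [0.25→1.25]: (330.2+616.0)/2 × 1 = 473.1
  [1.25→2.25]: (616.0+482.0)/2 × 1 = 549.0
  [2.25→2.75]: (482.0+406.2)/2 × 0.5 = 222.05
  [2.75→4.75]: (406.2+192.8)/2 × 2 = 599.0
  [4.75→7.75]: (192.8+61.5)/2 × 3 = 381.45
  Sum = 2265.875 ng/mL·h
Tail: C_last/k_e = 61.5/0.381 = 161.417
AUC_0→∞ (transdermal patch) = 2265.875 + 161.417 = 2427.292 ng/mL·h
F = (AUC_ev/D_ev)/(AUC_iv/D_iv) = (2427.292/500)/(1840/250) = 4.854584/7.36 = 0.6596

F = 0.660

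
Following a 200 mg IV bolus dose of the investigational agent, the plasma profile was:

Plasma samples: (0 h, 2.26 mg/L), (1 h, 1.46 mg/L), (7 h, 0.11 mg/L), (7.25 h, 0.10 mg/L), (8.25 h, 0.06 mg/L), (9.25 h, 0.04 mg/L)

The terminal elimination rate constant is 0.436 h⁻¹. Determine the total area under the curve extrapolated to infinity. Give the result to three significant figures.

Trapezoidal AUC_0→9.25:
  [0→1]: (2.26+1.46)/2 × 1 = 1.86
  [1→7]: (1.46+0.11)/2 × 6 = 4.71
  [7→7.25]: (0.11+0.10)/2 × 0.25 = 0.02625
  [7.25→8.25]: (0.10+0.06)/2 × 1 = 0.08
  [8.25→9.25]: (0.06+0.04)/2 × 1 = 0.05
  Sum = 6.72625 mg/L·h
Extrapolated tail: C_last / k_e = 0.04 / 0.436 = 0.092
AUC_0→∞ = 6.72625 + 0.092 = 6.81825 mg/L·h

AUC = 6.82 mg/L·h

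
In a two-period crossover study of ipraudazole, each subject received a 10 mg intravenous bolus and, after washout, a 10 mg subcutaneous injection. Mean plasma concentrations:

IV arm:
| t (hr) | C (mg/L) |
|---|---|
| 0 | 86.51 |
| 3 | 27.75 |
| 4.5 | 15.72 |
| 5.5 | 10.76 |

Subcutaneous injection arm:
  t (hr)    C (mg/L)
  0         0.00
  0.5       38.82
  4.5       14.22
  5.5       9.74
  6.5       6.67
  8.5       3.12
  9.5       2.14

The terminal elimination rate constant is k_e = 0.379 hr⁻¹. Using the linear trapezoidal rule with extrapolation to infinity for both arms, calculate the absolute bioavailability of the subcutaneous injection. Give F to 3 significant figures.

Trapezoidal AUC_0→5.5 (IV):
  [0→3]: (86.51+27.75)/2 × 3 = 171.39
  [3→4.5]: (27.75+15.72)/2 × 1.5 = 32.6025
  [4.5→5.5]: (15.72+10.76)/2 × 1 = 13.24
  Sum = 217.2325 mg/L·hr
IV tail: 10.76/0.379 = 28.391; AUC_iv,0→∞ = 217.2325 + 28.391 = 245.6235 mg/L·hr
Trapezoidal AUC_0→9.5 (subcutaneous injection):
  [0→0.5]: (0.00+38.82)/2 × 0.5 = 9.705
  [0.5→4.5]: (38.82+14.22)/2 × 4 = 106.08
  [4.5→5.5]: (14.22+9.74)/2 × 1 = 11.98
  [5.5→6.5]: (9.74+6.67)/2 × 1 = 8.205
  [6.5→8.5]: (6.67+3.12)/2 × 2 = 9.79
  [8.5→9.5]: (3.12+2.14)/2 × 1 = 2.63
  Sum = 148.39 mg/L·hr
subcutaneous injection tail: 2.14/0.379 = 5.646; AUC_ev,0→∞ = 148.39 + 5.646 = 154.036 mg/L·hr
F = (AUC_ev/D_ev)/(AUC_iv/D_iv) = (154.036/10)/(245.6235/10) = 15.4036/24.56235 = 0.6271

F = 0.627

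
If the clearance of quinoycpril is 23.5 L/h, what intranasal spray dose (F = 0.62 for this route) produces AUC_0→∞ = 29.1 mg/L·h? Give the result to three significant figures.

Dose = 1100 mg

Dose = CL × AUC_0→∞ / F
     = 23.5 × 29.1 / 0.62 = 1102.98 mg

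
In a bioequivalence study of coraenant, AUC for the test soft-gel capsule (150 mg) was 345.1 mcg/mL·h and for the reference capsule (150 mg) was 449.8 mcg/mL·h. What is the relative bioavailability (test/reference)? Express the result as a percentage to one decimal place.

F_rel = (AUC_test/D_test) / (AUC_ref/D_ref)
      = (345.1/150) / (449.8/150)
      = 2.30067 / 2.99867 = 0.7672 = 76.72%

F_rel = 76.7%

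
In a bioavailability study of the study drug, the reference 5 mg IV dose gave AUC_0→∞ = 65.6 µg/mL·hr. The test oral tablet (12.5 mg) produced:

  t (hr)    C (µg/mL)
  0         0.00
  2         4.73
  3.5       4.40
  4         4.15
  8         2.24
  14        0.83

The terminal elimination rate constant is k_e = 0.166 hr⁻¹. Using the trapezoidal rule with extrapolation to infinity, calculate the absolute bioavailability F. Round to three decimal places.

Trapezoidal AUC_0→14 (oral tablet):
  [0→2]: (0.00+4.73)/2 × 2 = 4.73
  [2→3.5]: (4.73+4.40)/2 × 1.5 = 6.8475
  [3.5→4]: (4.40+4.15)/2 × 0.5 = 2.1375
  [4→8]: (4.15+2.24)/2 × 4 = 12.78
  [8→14]: (2.24+0.83)/2 × 6 = 9.21
  Sum = 35.705 µg/mL·hr
Tail: C_last/k_e = 0.83/0.166 = 5.000
AUC_0→∞ (oral tablet) = 35.705 + 5.000 = 40.705 µg/mL·hr
F = (AUC_ev/D_ev)/(AUC_iv/D_iv) = (40.705/12.5)/(65.6/5) = 3.2564/13.12 = 0.2482

F = 0.248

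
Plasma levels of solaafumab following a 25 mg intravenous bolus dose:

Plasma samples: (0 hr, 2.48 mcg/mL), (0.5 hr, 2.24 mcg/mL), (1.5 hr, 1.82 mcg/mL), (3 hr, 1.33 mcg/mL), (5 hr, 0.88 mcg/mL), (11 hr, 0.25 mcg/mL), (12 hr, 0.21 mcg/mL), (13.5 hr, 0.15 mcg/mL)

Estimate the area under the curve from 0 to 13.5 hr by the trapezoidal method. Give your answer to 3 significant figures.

AUC = 11.7 mcg/mL·hr

Trapezoidal AUC_0→13.5:
  [0→0.5]: (2.48+2.24)/2 × 0.5 = 1.18
  [0.5→1.5]: (2.24+1.82)/2 × 1 = 2.03
  [1.5→3]: (1.82+1.33)/2 × 1.5 = 2.3625
  [3→5]: (1.33+0.88)/2 × 2 = 2.21
  [5→11]: (0.88+0.25)/2 × 6 = 3.39
  [11→12]: (0.25+0.21)/2 × 1 = 0.23
  [12→13.5]: (0.21+0.15)/2 × 1.5 = 0.27
  Sum = 11.6725 mcg/mL·hr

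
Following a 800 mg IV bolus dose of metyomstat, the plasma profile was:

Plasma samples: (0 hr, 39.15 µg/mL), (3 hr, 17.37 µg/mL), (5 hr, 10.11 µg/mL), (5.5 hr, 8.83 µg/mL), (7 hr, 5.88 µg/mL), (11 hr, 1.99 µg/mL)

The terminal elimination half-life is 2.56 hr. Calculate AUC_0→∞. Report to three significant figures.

Trapezoidal AUC_0→11:
  [0→3]: (39.15+17.37)/2 × 3 = 84.78
  [3→5]: (17.37+10.11)/2 × 2 = 27.48
  [5→5.5]: (10.11+8.83)/2 × 0.5 = 4.735
  [5.5→7]: (8.83+5.88)/2 × 1.5 = 11.0325
  [7→11]: (5.88+1.99)/2 × 4 = 15.74
  Sum = 143.7675 µg/mL·hr
k_e = ln2 / t½ = 0.693147 / 2.56 = 0.2708 hr^-1
Extrapolated tail: C_last / k_e = 1.99 / 0.2708 = 7.349
AUC_0→∞ = 143.7675 + 7.349 = 151.1165 µg/mL·hr

AUC = 151 µg/mL·hr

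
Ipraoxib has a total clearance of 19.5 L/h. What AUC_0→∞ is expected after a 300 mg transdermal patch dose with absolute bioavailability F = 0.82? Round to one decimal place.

AUC = 12.6 mg/L·h

AUC_0→∞ = F × Dose / CL
        = 0.82 × 300 / 19.5 = 12.6154 mg/L·h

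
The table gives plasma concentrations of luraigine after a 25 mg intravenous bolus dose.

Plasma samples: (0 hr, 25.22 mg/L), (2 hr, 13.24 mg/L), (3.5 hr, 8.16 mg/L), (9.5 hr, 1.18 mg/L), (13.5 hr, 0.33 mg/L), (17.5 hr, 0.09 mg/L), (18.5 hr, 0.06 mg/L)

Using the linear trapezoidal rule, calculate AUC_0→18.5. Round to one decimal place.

Trapezoidal AUC_0→18.5:
  [0→2]: (25.22+13.24)/2 × 2 = 38.46
  [2→3.5]: (13.24+8.16)/2 × 1.5 = 16.05
  [3.5→9.5]: (8.16+1.18)/2 × 6 = 28.02
  [9.5→13.5]: (1.18+0.33)/2 × 4 = 3.02
  [13.5→17.5]: (0.33+0.09)/2 × 4 = 0.84
  [17.5→18.5]: (0.09+0.06)/2 × 1 = 0.075
  Sum = 86.465 mg/L·hr

AUC = 86.5 mg/L·hr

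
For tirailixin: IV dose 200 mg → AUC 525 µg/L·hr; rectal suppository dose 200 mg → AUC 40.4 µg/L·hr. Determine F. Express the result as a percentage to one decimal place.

F = (AUC_ev / D_ev) / (AUC_iv / D_iv)
  = (40.4/200) / (525/200)
  = 0.202 / 2.625 = 0.0770
  = 7.70%

F = 7.7%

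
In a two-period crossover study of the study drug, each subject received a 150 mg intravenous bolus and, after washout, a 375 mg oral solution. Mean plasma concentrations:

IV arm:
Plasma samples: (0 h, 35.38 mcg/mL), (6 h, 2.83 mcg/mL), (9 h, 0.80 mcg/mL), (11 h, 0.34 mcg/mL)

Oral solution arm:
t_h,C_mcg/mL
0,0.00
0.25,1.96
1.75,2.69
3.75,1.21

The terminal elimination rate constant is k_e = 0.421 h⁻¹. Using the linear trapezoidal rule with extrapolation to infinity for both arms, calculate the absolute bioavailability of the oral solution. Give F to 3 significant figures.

F = 0.0344

Trapezoidal AUC_0→11 (IV):
  [0→6]: (35.38+2.83)/2 × 6 = 114.63
  [6→9]: (2.83+0.80)/2 × 3 = 5.445
  [9→11]: (0.80+0.34)/2 × 2 = 1.14
  Sum = 121.215 mcg/mL·h
IV tail: 0.34/0.421 = 0.808; AUC_iv,0→∞ = 121.215 + 0.808 = 122.023 mcg/mL·h
Trapezoidal AUC_0→3.75 (oral solution):
  [0→0.25]: (0.00+1.96)/2 × 0.25 = 0.245
  [0.25→1.75]: (1.96+2.69)/2 × 1.5 = 3.4875
  [1.75→3.75]: (2.69+1.21)/2 × 2 = 3.9
  Sum = 7.6325 mcg/mL·h
oral solution tail: 1.21/0.421 = 2.874; AUC_ev,0→∞ = 7.6325 + 2.874 = 10.5065 mcg/mL·h
F = (AUC_ev/D_ev)/(AUC_iv/D_iv) = (10.5065/375)/(122.023/150) = 0.0280173/0.813487 = 0.0344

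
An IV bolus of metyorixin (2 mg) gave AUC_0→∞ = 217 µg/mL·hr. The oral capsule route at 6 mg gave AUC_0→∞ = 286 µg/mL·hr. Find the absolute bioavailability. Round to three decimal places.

F = (AUC_ev / D_ev) / (AUC_iv / D_iv)
  = (286/6) / (217/2)
  = 47.6667 / 108.5 = 0.4393

F = 0.439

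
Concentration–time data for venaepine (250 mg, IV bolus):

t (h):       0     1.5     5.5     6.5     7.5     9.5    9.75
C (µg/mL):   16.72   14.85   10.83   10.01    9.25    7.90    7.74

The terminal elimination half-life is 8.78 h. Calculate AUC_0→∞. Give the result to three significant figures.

AUC = 212 µg/mL·h

Trapezoidal AUC_0→9.75:
  [0→1.5]: (16.72+14.85)/2 × 1.5 = 23.6775
  [1.5→5.5]: (14.85+10.83)/2 × 4 = 51.36
  [5.5→6.5]: (10.83+10.01)/2 × 1 = 10.42
  [6.5→7.5]: (10.01+9.25)/2 × 1 = 9.63
  [7.5→9.5]: (9.25+7.90)/2 × 2 = 17.15
  [9.5→9.75]: (7.90+7.74)/2 × 0.25 = 1.955
  Sum = 114.1925 µg/mL·h
k_e = ln2 / t½ = 0.693147 / 8.78 = 0.0789 h^-1
Extrapolated tail: C_last / k_e = 7.74 / 0.0789 = 98.099
AUC_0→∞ = 114.1925 + 98.099 = 212.2915 µg/mL·h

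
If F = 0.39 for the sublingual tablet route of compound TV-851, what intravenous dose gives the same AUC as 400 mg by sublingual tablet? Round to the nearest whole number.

D_iv = 156 mg

Systemic exposure from an extravascular dose = F × D_ev, so the equivalent IV dose is F × D_ev.
D_iv = F × D_ev = 0.39 × 400 = 156 mg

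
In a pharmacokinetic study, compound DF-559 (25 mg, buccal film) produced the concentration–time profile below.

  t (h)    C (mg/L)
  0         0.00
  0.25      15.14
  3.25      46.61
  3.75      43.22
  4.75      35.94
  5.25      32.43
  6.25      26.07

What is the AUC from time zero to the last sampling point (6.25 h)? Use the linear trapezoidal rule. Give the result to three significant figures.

AUC = 203 mg/L·h

Trapezoidal AUC_0→6.25:
  [0→0.25]: (0.00+15.14)/2 × 0.25 = 1.8925
  [0.25→3.25]: (15.14+46.61)/2 × 3 = 92.625
  [3.25→3.75]: (46.61+43.22)/2 × 0.5 = 22.4575
  [3.75→4.75]: (43.22+35.94)/2 × 1 = 39.58
  [4.75→5.25]: (35.94+32.43)/2 × 0.5 = 17.0925
  [5.25→6.25]: (32.43+26.07)/2 × 1 = 29.25
  Sum = 202.8975 mg/L·h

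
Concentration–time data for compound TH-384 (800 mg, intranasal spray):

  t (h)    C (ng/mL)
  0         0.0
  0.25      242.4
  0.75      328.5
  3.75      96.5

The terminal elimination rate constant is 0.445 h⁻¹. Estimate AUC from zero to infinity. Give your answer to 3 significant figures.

AUC = 1030 ng/mL·h

Trapezoidal AUC_0→3.75:
  [0→0.25]: (0.0+242.4)/2 × 0.25 = 30.3
  [0.25→0.75]: (242.4+328.5)/2 × 0.5 = 142.725
  [0.75→3.75]: (328.5+96.5)/2 × 3 = 637.5
  Sum = 810.525 ng/mL·h
Extrapolated tail: C_last / k_e = 96.5 / 0.445 = 216.854
AUC_0→∞ = 810.525 + 216.854 = 1027.379 ng/mL·h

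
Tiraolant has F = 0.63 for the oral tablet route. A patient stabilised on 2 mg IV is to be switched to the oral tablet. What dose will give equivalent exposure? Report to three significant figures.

D_oral = 3.17 mg

For equal systemic exposure: F × D_ev = D_iv
D_ev = D_iv / F = 2 / 0.63 = 3.1746 mg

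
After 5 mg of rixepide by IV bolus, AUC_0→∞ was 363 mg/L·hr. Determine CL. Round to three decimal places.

CL = Dose_iv / AUC_0→∞
   = 5 / 363 = 0.0137741 L/hr

CL = 0.014 L/hr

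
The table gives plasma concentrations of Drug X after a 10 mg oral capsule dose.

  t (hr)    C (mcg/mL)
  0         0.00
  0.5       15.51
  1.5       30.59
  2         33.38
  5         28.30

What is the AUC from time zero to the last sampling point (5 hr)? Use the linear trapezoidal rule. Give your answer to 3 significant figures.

Trapezoidal AUC_0→5:
  [0→0.5]: (0.00+15.51)/2 × 0.5 = 3.8775
  [0.5→1.5]: (15.51+30.59)/2 × 1 = 23.05
  [1.5→2]: (30.59+33.38)/2 × 0.5 = 15.9925
  [2→5]: (33.38+28.30)/2 × 3 = 92.52
  Sum = 135.44 mcg/mL·hr

AUC = 135 mcg/mL·hr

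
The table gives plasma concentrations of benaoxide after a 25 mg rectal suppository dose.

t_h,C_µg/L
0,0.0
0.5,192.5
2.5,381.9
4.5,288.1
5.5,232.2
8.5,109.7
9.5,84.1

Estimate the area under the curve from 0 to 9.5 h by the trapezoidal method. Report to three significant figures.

AUC = 2160 µg/L·h

Trapezoidal AUC_0→9.5:
  [0→0.5]: (0.0+192.5)/2 × 0.5 = 48.125
  [0.5→2.5]: (192.5+381.9)/2 × 2 = 574.4
  [2.5→4.5]: (381.9+288.1)/2 × 2 = 670.0
  [4.5→5.5]: (288.1+232.2)/2 × 1 = 260.15
  [5.5→8.5]: (232.2+109.7)/2 × 3 = 512.85
  [8.5→9.5]: (109.7+84.1)/2 × 1 = 96.9
  Sum = 2162.425 µg/L·h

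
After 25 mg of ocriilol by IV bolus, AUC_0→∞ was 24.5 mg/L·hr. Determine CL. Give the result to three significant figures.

CL = Dose_iv / AUC_0→∞
   = 25 / 24.5 = 1.02041 L/hr

CL = 1.02 L/hr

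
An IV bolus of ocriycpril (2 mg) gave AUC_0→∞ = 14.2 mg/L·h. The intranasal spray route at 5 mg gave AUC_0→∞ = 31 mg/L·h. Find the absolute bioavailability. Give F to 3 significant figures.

F = 0.873

F = (AUC_ev / D_ev) / (AUC_iv / D_iv)
  = (31/5) / (14.2/2)
  = 6.2 / 7.1 = 0.8732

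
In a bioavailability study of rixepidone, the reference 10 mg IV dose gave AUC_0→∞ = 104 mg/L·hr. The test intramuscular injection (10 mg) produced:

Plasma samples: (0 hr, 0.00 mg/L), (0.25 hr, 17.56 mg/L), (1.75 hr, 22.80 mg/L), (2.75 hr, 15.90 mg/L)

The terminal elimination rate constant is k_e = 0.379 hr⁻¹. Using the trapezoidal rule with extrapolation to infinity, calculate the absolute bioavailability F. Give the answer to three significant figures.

F = 0.902

Trapezoidal AUC_0→2.75 (intramuscular injection):
  [0→0.25]: (0.00+17.56)/2 × 0.25 = 2.195
  [0.25→1.75]: (17.56+22.80)/2 × 1.5 = 30.27
  [1.75→2.75]: (22.80+15.90)/2 × 1 = 19.35
  Sum = 51.815 mg/L·hr
Tail: C_last/k_e = 15.90/0.379 = 41.953
AUC_0→∞ (intramuscular injection) = 51.815 + 41.953 = 93.768 mg/L·hr
F = (AUC_ev/D_ev)/(AUC_iv/D_iv) = (93.768/10)/(104/10) = 9.3768/10.4 = 0.9016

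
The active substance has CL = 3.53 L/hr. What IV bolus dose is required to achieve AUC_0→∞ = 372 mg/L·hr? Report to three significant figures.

Dose_iv = CL × AUC_0→∞
     = 3.53 × 372 = 1313.16 mg

Dose = 1310 mg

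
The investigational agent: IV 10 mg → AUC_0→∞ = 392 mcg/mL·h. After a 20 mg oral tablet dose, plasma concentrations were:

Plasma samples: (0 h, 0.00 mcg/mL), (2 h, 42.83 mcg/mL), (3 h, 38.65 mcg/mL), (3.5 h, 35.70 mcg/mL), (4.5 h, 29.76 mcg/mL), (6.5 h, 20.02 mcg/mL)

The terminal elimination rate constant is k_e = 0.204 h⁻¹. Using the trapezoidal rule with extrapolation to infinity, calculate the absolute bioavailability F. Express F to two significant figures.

Trapezoidal AUC_0→6.5 (oral tablet):
  [0→2]: (0.00+42.83)/2 × 2 = 42.83
  [2→3]: (42.83+38.65)/2 × 1 = 40.74
  [3→3.5]: (38.65+35.70)/2 × 0.5 = 18.5875
  [3.5→4.5]: (35.70+29.76)/2 × 1 = 32.73
  [4.5→6.5]: (29.76+20.02)/2 × 2 = 49.78
  Sum = 184.6675 mcg/mL·h
Tail: C_last/k_e = 20.02/0.204 = 98.137
AUC_0→∞ (oral tablet) = 184.6675 + 98.137 = 282.8045 mcg/mL·h
F = (AUC_ev/D_ev)/(AUC_iv/D_iv) = (282.8045/20)/(392/10) = 14.140225/39.2 = 0.3607

F = 0.36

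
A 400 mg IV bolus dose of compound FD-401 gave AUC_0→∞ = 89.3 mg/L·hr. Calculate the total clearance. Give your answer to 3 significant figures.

CL = Dose_iv / AUC_0→∞
   = 400 / 89.3 = 4.47928 L/hr

CL = 4.48 L/hr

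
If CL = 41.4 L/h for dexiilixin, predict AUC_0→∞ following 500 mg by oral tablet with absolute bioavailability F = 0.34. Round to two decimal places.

AUC_0→∞ = F × Dose / CL
        = 0.34 × 500 / 41.4 = 4.10628 mg/L·h

AUC = 4.11 mg/L·h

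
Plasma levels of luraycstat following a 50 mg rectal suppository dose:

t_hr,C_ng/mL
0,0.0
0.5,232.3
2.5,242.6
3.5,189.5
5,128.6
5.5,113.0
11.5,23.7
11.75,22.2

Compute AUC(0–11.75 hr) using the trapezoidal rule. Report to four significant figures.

Trapezoidal AUC_0→11.75:
  [0→0.5]: (0.0+232.3)/2 × 0.5 = 58.075
  [0.5→2.5]: (232.3+242.6)/2 × 2 = 474.9
  [2.5→3.5]: (242.6+189.5)/2 × 1 = 216.05
  [3.5→5]: (189.5+128.6)/2 × 1.5 = 238.575
  [5→5.5]: (128.6+113.0)/2 × 0.5 = 60.4
  [5.5→11.5]: (113.0+23.7)/2 × 6 = 410.1
  [11.5→11.75]: (23.7+22.2)/2 × 0.25 = 5.7375
  Sum = 1463.8375 ng/mL·hr

AUC = 1464 ng/mL·hr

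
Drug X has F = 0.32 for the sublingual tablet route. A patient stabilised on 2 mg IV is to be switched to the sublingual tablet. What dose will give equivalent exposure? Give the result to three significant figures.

D_sublingual = 6.25 mg

For equal systemic exposure: F × D_ev = D_iv
D_ev = D_iv / F = 2 / 0.32 = 6.25 mg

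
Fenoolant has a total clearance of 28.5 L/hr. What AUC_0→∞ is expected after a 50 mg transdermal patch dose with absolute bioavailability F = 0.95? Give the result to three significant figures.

AUC = 1.67 mg/L·hr

AUC_0→∞ = F × Dose / CL
        = 0.95 × 50 / 28.5 = 1.66667 mg/L·hr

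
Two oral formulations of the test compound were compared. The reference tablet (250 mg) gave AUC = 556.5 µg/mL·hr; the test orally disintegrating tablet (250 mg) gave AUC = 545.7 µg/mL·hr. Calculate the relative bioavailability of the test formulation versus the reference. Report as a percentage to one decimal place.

F_rel = 98.1%

F_rel = (AUC_test/D_test) / (AUC_ref/D_ref)
      = (545.7/250) / (556.5/250)
      = 2.1828 / 2.226 = 0.9806 = 98.06%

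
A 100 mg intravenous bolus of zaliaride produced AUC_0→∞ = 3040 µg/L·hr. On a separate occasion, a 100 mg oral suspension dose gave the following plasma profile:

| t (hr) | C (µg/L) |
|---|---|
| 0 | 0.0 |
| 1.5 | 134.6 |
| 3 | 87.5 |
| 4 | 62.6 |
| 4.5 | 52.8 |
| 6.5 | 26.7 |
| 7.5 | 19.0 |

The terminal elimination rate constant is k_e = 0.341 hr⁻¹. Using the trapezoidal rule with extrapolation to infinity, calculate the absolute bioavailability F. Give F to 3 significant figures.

Trapezoidal AUC_0→7.5 (oral suspension):
  [0→1.5]: (0.0+134.6)/2 × 1.5 = 100.95
  [1.5→3]: (134.6+87.5)/2 × 1.5 = 166.575
  [3→4]: (87.5+62.6)/2 × 1 = 75.05
  [4→4.5]: (62.6+52.8)/2 × 0.5 = 28.85
  [4.5→6.5]: (52.8+26.7)/2 × 2 = 79.5
  [6.5→7.5]: (26.7+19.0)/2 × 1 = 22.85
  Sum = 473.775 µg/L·hr
Tail: C_last/k_e = 19.0/0.341 = 55.718
AUC_0→∞ (oral suspension) = 473.775 + 55.718 = 529.493 µg/L·hr
F = (AUC_ev/D_ev)/(AUC_iv/D_iv) = (529.493/100)/(3040/100) = 5.29493/30.4 = 0.1742

F = 0.174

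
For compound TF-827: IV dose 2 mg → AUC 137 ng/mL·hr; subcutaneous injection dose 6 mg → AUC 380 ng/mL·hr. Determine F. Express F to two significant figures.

F = 0.92

F = (AUC_ev / D_ev) / (AUC_iv / D_iv)
  = (380/6) / (137/2)
  = 63.3333 / 68.5 = 0.9246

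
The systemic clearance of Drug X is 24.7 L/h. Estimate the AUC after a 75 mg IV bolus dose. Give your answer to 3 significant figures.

AUC = 3.04 mg/L·h

AUC_0→∞ = Dose_iv / CL
        = 75 / 24.7 = 3.03644 mg/L·h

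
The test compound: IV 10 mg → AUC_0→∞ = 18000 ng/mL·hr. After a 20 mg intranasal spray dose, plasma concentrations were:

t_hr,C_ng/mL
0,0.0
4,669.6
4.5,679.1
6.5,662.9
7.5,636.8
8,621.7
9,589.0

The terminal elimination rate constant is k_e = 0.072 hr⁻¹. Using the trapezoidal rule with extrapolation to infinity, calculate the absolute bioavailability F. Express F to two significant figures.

Trapezoidal AUC_0→9 (intranasal spray):
  [0→4]: (0.0+669.6)/2 × 4 = 1339.2
  [4→4.5]: (669.6+679.1)/2 × 0.5 = 337.175
  [4.5→6.5]: (679.1+662.9)/2 × 2 = 1342.0
  [6.5→7.5]: (662.9+636.8)/2 × 1 = 649.85
  [7.5→8]: (636.8+621.7)/2 × 0.5 = 314.625
  [8→9]: (621.7+589.0)/2 × 1 = 605.35
  Sum = 4588.2 ng/mL·hr
Tail: C_last/k_e = 589.0/0.072 = 8180.556
AUC_0→∞ (intranasal spray) = 4588.2 + 8180.556 = 12768.756 ng/mL·hr
F = (AUC_ev/D_ev)/(AUC_iv/D_iv) = (12768.756/20)/(18000/10) = 638.4378/1800 = 0.3547

F = 0.35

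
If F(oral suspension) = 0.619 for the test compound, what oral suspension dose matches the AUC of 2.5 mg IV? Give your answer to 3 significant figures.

D_oral = 4.04 mg

For equal systemic exposure: F × D_ev = D_iv
D_ev = D_iv / F = 2.5 / 0.619 = 4.03877 mg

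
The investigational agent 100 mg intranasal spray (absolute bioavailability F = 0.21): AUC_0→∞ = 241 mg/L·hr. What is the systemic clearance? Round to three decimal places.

CL = F × Dose / AUC_0→∞
   = 0.21 × 100 / 241 = 0.0871369 L/hr

CL = 0.087 L/hr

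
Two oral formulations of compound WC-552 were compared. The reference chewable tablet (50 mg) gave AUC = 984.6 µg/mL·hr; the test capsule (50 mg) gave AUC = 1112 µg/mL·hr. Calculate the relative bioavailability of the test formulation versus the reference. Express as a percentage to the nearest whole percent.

F_rel = (AUC_test/D_test) / (AUC_ref/D_ref)
      = (1112/50) / (984.6/50)
      = 22.24 / 19.692 = 1.1294 = 112.94%

F_rel = 113%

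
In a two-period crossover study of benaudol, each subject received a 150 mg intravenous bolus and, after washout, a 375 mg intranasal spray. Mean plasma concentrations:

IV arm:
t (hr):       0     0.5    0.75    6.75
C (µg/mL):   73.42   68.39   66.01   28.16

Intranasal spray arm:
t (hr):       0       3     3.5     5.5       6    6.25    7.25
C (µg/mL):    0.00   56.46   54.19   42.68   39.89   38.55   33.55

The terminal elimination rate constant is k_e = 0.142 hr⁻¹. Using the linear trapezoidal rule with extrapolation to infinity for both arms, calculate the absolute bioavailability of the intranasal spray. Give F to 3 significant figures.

F = 0.384

Trapezoidal AUC_0→6.75 (IV):
  [0→0.5]: (73.42+68.39)/2 × 0.5 = 35.4525
  [0.5→0.75]: (68.39+66.01)/2 × 0.25 = 16.8
  [0.75→6.75]: (66.01+28.16)/2 × 6 = 282.51
  Sum = 334.7625 µg/mL·hr
IV tail: 28.16/0.142 = 198.310; AUC_iv,0→∞ = 334.7625 + 198.310 = 533.0725 µg/mL·hr
Trapezoidal AUC_0→7.25 (intranasal spray):
  [0→3]: (0.00+56.46)/2 × 3 = 84.69
  [3→3.5]: (56.46+54.19)/2 × 0.5 = 27.6625
  [3.5→5.5]: (54.19+42.68)/2 × 2 = 96.87
  [5.5→6]: (42.68+39.89)/2 × 0.5 = 20.6425
  [6→6.25]: (39.89+38.55)/2 × 0.25 = 9.805
  [6.25→7.25]: (38.55+33.55)/2 × 1 = 36.05
  Sum = 275.72 µg/mL·hr
intranasal spray tail: 33.55/0.142 = 236.268; AUC_ev,0→∞ = 275.72 + 236.268 = 511.988 µg/mL·hr
F = (AUC_ev/D_ev)/(AUC_iv/D_iv) = (511.988/375)/(533.0725/150) = 1.3653/3.55382 = 0.3842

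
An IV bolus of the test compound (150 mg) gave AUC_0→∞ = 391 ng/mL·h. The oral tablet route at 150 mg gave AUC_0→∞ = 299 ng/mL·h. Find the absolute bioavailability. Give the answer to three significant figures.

F = (AUC_ev / D_ev) / (AUC_iv / D_iv)
  = (299/150) / (391/150)
  = 1.99333 / 2.60667 = 0.7647

F = 0.765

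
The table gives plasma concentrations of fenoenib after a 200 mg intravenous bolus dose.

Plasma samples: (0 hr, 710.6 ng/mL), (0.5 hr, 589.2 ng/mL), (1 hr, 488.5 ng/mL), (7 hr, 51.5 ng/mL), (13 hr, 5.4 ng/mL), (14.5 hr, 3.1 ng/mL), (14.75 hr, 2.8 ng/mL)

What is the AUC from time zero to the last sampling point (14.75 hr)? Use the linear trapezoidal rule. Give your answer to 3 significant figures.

AUC = 2390 ng/mL·hr

Trapezoidal AUC_0→14.75:
  [0→0.5]: (710.6+589.2)/2 × 0.5 = 324.95
  [0.5→1]: (589.2+488.5)/2 × 0.5 = 269.425
  [1→7]: (488.5+51.5)/2 × 6 = 1620.0
  [7→13]: (51.5+5.4)/2 × 6 = 170.7
  [13→14.5]: (5.4+3.1)/2 × 1.5 = 6.375
  [14.5→14.75]: (3.1+2.8)/2 × 0.25 = 0.7375
  Sum = 2392.1875 ng/mL·hr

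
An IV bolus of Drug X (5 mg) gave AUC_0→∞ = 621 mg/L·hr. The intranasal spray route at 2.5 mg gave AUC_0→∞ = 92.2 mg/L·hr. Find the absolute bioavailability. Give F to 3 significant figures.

F = (AUC_ev / D_ev) / (AUC_iv / D_iv)
  = (92.2/2.5) / (621/5)
  = 36.88 / 124.2 = 0.2969

F = 0.297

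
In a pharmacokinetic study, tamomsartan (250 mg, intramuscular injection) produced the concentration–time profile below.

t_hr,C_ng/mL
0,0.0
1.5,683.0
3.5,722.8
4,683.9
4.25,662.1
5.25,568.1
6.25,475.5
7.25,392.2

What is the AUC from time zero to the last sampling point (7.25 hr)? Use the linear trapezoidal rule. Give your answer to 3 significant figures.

AUC = 4010 ng/mL·hr

Trapezoidal AUC_0→7.25:
  [0→1.5]: (0.0+683.0)/2 × 1.5 = 512.25
  [1.5→3.5]: (683.0+722.8)/2 × 2 = 1405.8
  [3.5→4]: (722.8+683.9)/2 × 0.5 = 351.675
  [4→4.25]: (683.9+662.1)/2 × 0.25 = 168.25
  [4.25→5.25]: (662.1+568.1)/2 × 1 = 615.1
  [5.25→6.25]: (568.1+475.5)/2 × 1 = 521.8
  [6.25→7.25]: (475.5+392.2)/2 × 1 = 433.85
  Sum = 4008.725 ng/mL·hr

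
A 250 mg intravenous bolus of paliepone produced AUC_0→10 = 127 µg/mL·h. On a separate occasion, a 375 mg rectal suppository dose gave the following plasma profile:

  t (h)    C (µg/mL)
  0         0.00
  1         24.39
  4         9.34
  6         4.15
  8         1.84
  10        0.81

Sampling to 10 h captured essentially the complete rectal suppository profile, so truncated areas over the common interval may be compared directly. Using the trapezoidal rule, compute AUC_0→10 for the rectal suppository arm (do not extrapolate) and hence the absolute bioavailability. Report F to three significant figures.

F = 0.446

Trapezoidal AUC_0→10 (rectal suppository):
  [0→1]: (0.00+24.39)/2 × 1 = 12.195
  [1→4]: (24.39+9.34)/2 × 3 = 50.595
  [4→6]: (9.34+4.15)/2 × 2 = 13.49
  [6→8]: (4.15+1.84)/2 × 2 = 5.99
  [8→10]: (1.84+0.81)/2 × 2 = 2.65
  Sum = 84.92 µg/mL·h
F = (AUC_ev/D_ev)/(AUC_iv/D_iv) = (84.92/375)/(127/250) = 0.226453/0.508 = 0.4458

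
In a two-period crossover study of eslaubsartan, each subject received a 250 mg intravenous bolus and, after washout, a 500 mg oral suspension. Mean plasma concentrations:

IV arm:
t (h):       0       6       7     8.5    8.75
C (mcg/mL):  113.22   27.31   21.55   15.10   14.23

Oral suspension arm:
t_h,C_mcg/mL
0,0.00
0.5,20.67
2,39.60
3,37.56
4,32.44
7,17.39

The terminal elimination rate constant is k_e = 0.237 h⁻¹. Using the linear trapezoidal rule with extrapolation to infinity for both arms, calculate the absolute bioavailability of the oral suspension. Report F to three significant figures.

F = 0.253

Trapezoidal AUC_0→8.75 (IV):
  [0→6]: (113.22+27.31)/2 × 6 = 421.59
  [6→7]: (27.31+21.55)/2 × 1 = 24.43
  [7→8.5]: (21.55+15.10)/2 × 1.5 = 27.4875
  [8.5→8.75]: (15.10+14.23)/2 × 0.25 = 3.66625
  Sum = 477.17375 mcg/mL·h
IV tail: 14.23/0.237 = 60.042; AUC_iv,0→∞ = 477.17375 + 60.042 = 537.21575 mcg/mL·h
Trapezoidal AUC_0→7 (oral suspension):
  [0→0.5]: (0.00+20.67)/2 × 0.5 = 5.1675
  [0.5→2]: (20.67+39.60)/2 × 1.5 = 45.2025
  [2→3]: (39.60+37.56)/2 × 1 = 38.58
  [3→4]: (37.56+32.44)/2 × 1 = 35.0
  [4→7]: (32.44+17.39)/2 × 3 = 74.745
  Sum = 198.695 mcg/mL·h
oral suspension tail: 17.39/0.237 = 73.376; AUC_ev,0→∞ = 198.695 + 73.376 = 272.071 mcg/mL·h
F = (AUC_ev/D_ev)/(AUC_iv/D_iv) = (272.071/500)/(537.21575/250) = 0.544142/2.148863 = 0.2532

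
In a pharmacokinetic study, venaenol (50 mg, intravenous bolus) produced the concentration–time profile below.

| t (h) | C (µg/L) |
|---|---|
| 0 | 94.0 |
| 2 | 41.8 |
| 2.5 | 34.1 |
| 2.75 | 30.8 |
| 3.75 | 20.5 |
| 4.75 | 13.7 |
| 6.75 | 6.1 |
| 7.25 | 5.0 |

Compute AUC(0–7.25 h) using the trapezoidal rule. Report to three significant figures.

Trapezoidal AUC_0→7.25:
  [0→2]: (94.0+41.8)/2 × 2 = 135.8
  [2→2.5]: (41.8+34.1)/2 × 0.5 = 18.975
  [2.5→2.75]: (34.1+30.8)/2 × 0.25 = 8.1125
  [2.75→3.75]: (30.8+20.5)/2 × 1 = 25.65
  [3.75→4.75]: (20.5+13.7)/2 × 1 = 17.1
  [4.75→6.75]: (13.7+6.1)/2 × 2 = 19.8
  [6.75→7.25]: (6.1+5.0)/2 × 0.5 = 2.775
  Sum = 228.2125 µg/L·h

AUC = 228 µg/L·h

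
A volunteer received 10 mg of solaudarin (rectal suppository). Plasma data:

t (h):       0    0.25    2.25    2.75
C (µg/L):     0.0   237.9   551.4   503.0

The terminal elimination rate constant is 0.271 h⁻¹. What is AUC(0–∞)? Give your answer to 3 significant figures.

Trapezoidal AUC_0→2.75:
  [0→0.25]: (0.0+237.9)/2 × 0.25 = 29.7375
  [0.25→2.25]: (237.9+551.4)/2 × 2 = 789.3
  [2.25→2.75]: (551.4+503.0)/2 × 0.5 = 263.6
  Sum = 1082.6375 µg/L·h
Extrapolated tail: C_last / k_e = 503.0 / 0.271 = 1856.089
AUC_0→∞ = 1082.6375 + 1856.089 = 2938.7265 µg/L·h

AUC = 2940 µg/L·h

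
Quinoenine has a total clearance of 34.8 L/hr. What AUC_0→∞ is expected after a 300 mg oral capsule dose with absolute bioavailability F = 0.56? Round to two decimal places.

AUC = 4.83 mg/L·hr

AUC_0→∞ = F × Dose / CL
        = 0.56 × 300 / 34.8 = 4.82759 mg/L·hr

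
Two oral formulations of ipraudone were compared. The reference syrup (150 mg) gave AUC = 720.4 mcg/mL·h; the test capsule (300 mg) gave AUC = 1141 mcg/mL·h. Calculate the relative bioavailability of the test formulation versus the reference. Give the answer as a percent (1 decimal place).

F_rel = (AUC_test/D_test) / (AUC_ref/D_ref)
      = (1141/300) / (720.4/150)
      = 3.80333 / 4.80267 = 0.7919 = 79.19%

F_rel = 79.2%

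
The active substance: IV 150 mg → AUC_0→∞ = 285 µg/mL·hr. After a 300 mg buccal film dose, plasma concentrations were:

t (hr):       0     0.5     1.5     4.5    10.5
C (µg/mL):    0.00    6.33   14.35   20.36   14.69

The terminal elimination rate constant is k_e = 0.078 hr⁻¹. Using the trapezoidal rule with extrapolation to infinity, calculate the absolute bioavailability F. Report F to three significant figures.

F = 0.627

Trapezoidal AUC_0→10.5 (buccal film):
  [0→0.5]: (0.00+6.33)/2 × 0.5 = 1.5825
  [0.5→1.5]: (6.33+14.35)/2 × 1 = 10.34
  [1.5→4.5]: (14.35+20.36)/2 × 3 = 52.065
  [4.5→10.5]: (20.36+14.69)/2 × 6 = 105.15
  Sum = 169.1375 µg/mL·hr
Tail: C_last/k_e = 14.69/0.078 = 188.333
AUC_0→∞ (buccal film) = 169.1375 + 188.333 = 357.4705 µg/mL·hr
F = (AUC_ev/D_ev)/(AUC_iv/D_iv) = (357.4705/300)/(285/150) = 1.19157/1.9 = 0.6271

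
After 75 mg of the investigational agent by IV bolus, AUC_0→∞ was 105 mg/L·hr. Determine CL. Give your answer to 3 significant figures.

CL = 0.714 L/hr

CL = Dose_iv / AUC_0→∞
   = 75 / 105 = 0.714286 L/hr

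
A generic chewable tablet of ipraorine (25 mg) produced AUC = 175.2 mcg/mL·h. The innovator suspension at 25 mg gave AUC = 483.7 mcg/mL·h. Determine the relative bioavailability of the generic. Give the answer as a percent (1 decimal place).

F_rel = 36.2%

F_rel = (AUC_test/D_test) / (AUC_ref/D_ref)
      = (175.2/25) / (483.7/25)
      = 7.008 / 19.348 = 0.3622 = 36.22%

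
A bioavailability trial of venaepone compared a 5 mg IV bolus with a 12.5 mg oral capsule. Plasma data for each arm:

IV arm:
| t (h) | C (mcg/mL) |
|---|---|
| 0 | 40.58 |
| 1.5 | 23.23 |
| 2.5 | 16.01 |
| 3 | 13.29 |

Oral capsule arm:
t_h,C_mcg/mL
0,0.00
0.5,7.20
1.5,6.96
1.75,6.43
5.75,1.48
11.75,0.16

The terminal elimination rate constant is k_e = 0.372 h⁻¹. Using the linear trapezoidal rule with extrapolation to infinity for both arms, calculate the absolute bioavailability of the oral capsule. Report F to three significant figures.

Trapezoidal AUC_0→3 (IV):
  [0→1.5]: (40.58+23.23)/2 × 1.5 = 47.8575
  [1.5→2.5]: (23.23+16.01)/2 × 1 = 19.62
  [2.5→3]: (16.01+13.29)/2 × 0.5 = 7.325
  Sum = 74.8025 mcg/mL·h
IV tail: 13.29/0.372 = 35.726; AUC_iv,0→∞ = 74.8025 + 35.726 = 110.5285 mcg/mL·h
Trapezoidal AUC_0→11.75 (oral capsule):
  [0→0.5]: (0.00+7.20)/2 × 0.5 = 1.8
  [0.5→1.5]: (7.20+6.96)/2 × 1 = 7.08
  [1.5→1.75]: (6.96+6.43)/2 × 0.25 = 1.67375
  [1.75→5.75]: (6.43+1.48)/2 × 4 = 15.82
  [5.75→11.75]: (1.48+0.16)/2 × 6 = 4.92
  Sum = 31.29375 mcg/mL·h
oral capsule tail: 0.16/0.372 = 0.430; AUC_ev,0→∞ = 31.29375 + 0.430 = 31.72375 mcg/mL·h
F = (AUC_ev/D_ev)/(AUC_iv/D_iv) = (31.72375/12.5)/(110.5285/5) = 2.5379/22.1057 = 0.1148

F = 0.115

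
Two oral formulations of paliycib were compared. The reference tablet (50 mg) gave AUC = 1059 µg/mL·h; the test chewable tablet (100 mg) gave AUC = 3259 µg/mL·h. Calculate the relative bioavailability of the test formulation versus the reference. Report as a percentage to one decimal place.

F_rel = 153.9%

F_rel = (AUC_test/D_test) / (AUC_ref/D_ref)
      = (3259/100) / (1059/50)
      = 32.59 / 21.18 = 1.5387 = 153.87%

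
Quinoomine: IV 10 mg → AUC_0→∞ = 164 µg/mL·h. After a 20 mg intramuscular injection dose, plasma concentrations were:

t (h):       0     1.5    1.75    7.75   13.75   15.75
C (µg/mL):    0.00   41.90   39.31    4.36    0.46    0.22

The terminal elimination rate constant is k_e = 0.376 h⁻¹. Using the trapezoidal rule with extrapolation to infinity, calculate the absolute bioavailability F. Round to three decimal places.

Trapezoidal AUC_0→15.75 (intramuscular injection):
  [0→1.5]: (0.00+41.90)/2 × 1.5 = 31.425
  [1.5→1.75]: (41.90+39.31)/2 × 0.25 = 10.15125
  [1.75→7.75]: (39.31+4.36)/2 × 6 = 131.01
  [7.75→13.75]: (4.36+0.46)/2 × 6 = 14.46
  [13.75→15.75]: (0.46+0.22)/2 × 2 = 0.68
  Sum = 187.72625 µg/mL·h
Tail: C_last/k_e = 0.22/0.376 = 0.585
AUC_0→∞ (intramuscular injection) = 187.72625 + 0.585 = 188.31125 µg/mL·h
F = (AUC_ev/D_ev)/(AUC_iv/D_iv) = (188.31125/20)/(164/10) = 9.4155625/16.4 = 0.5741

F = 0.574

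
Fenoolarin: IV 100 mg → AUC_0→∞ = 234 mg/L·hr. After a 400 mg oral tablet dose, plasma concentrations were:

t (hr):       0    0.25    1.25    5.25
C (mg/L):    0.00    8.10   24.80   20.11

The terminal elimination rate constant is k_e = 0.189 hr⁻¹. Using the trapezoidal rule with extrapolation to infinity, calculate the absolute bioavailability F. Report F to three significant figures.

Trapezoidal AUC_0→5.25 (oral tablet):
  [0→0.25]: (0.00+8.10)/2 × 0.25 = 1.0125
  [0.25→1.25]: (8.10+24.80)/2 × 1 = 16.45
  [1.25→5.25]: (24.80+20.11)/2 × 4 = 89.82
  Sum = 107.2825 mg/L·hr
Tail: C_last/k_e = 20.11/0.189 = 106.402
AUC_0→∞ (oral tablet) = 107.2825 + 106.402 = 213.6845 mg/L·hr
F = (AUC_ev/D_ev)/(AUC_iv/D_iv) = (213.6845/400)/(234/100) = 0.53421125/2.34 = 0.2283

F = 0.228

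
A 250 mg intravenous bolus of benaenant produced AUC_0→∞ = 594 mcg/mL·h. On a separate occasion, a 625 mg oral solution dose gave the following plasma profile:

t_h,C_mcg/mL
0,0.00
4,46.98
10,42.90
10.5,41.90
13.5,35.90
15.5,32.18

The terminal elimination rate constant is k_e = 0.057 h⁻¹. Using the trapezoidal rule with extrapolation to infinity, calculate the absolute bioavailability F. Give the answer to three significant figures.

Trapezoidal AUC_0→15.5 (oral solution):
  [0→4]: (0.00+46.98)/2 × 4 = 93.96
  [4→10]: (46.98+42.90)/2 × 6 = 269.64
  [10→10.5]: (42.90+41.90)/2 × 0.5 = 21.2
  [10.5→13.5]: (41.90+35.90)/2 × 3 = 116.7
  [13.5→15.5]: (35.90+32.18)/2 × 2 = 68.08
  Sum = 569.58 mcg/mL·h
Tail: C_last/k_e = 32.18/0.057 = 564.561
AUC_0→∞ (oral solution) = 569.58 + 564.561 = 1134.141 mcg/mL·h
F = (AUC_ev/D_ev)/(AUC_iv/D_iv) = (1134.141/625)/(594/250) = 1.8146256/2.376 = 0.7637

F = 0.764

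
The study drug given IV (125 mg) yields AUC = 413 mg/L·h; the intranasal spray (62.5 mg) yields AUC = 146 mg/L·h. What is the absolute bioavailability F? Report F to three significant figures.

F = (AUC_ev / D_ev) / (AUC_iv / D_iv)
  = (146/62.5) / (413/125)
  = 2.336 / 3.304 = 0.7070

F = 0.707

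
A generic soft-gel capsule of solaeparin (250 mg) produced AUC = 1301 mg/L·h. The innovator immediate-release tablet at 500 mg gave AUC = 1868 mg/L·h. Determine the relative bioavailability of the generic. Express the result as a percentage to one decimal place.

F_rel = 139.3%

F_rel = (AUC_test/D_test) / (AUC_ref/D_ref)
      = (1301/250) / (1868/500)
      = 5.204 / 3.736 = 1.3929 = 139.29%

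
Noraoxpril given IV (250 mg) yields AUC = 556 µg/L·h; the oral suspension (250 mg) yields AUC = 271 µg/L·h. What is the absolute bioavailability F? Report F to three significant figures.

F = (AUC_ev / D_ev) / (AUC_iv / D_iv)
  = (271/250) / (556/250)
  = 1.084 / 2.224 = 0.4874

F = 0.487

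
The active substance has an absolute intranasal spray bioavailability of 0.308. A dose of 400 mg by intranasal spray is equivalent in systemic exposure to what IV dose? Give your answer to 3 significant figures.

Systemic exposure from an extravascular dose = F × D_ev, so the equivalent IV dose is F × D_ev.
D_iv = F × D_ev = 0.308 × 400 = 123.2 mg

D_iv = 123 mg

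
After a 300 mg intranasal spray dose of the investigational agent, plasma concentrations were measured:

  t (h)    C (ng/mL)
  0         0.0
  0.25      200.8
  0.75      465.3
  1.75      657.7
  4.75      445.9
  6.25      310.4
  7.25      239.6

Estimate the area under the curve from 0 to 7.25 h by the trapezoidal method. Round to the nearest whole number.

AUC = 3251 ng/mL·h

Trapezoidal AUC_0→7.25:
  [0→0.25]: (0.0+200.8)/2 × 0.25 = 25.1
  [0.25→0.75]: (200.8+465.3)/2 × 0.5 = 166.525
  [0.75→1.75]: (465.3+657.7)/2 × 1 = 561.5
  [1.75→4.75]: (657.7+445.9)/2 × 3 = 1655.4
  [4.75→6.25]: (445.9+310.4)/2 × 1.5 = 567.225
  [6.25→7.25]: (310.4+239.6)/2 × 1 = 275.0
  Sum = 3250.75 ng/mL·h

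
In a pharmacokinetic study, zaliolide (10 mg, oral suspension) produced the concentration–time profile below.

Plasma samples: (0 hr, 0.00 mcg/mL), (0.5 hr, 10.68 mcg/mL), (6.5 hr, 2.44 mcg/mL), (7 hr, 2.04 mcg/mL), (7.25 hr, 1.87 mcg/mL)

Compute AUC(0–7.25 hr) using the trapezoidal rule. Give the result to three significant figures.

AUC = 43.6 mcg/mL·hr

Trapezoidal AUC_0→7.25:
  [0→0.5]: (0.00+10.68)/2 × 0.5 = 2.67
  [0.5→6.5]: (10.68+2.44)/2 × 6 = 39.36
  [6.5→7]: (2.44+2.04)/2 × 0.5 = 1.12
  [7→7.25]: (2.04+1.87)/2 × 0.25 = 0.48875
  Sum = 43.63875 mcg/mL·hr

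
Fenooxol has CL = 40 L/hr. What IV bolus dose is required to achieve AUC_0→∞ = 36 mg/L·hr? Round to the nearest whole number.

Dose_iv = CL × AUC_0→∞
     = 40 × 36 = 1440 mg

Dose = 1440 mg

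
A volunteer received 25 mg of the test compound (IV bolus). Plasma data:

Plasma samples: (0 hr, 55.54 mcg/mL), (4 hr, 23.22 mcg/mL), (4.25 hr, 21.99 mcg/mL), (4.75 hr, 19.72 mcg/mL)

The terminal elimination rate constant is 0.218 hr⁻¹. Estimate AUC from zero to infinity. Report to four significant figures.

AUC = 264.1 mcg/mL·hr

Trapezoidal AUC_0→4.75:
  [0→4]: (55.54+23.22)/2 × 4 = 157.52
  [4→4.25]: (23.22+21.99)/2 × 0.25 = 5.65125
  [4.25→4.75]: (21.99+19.72)/2 × 0.5 = 10.4275
  Sum = 173.59875 mcg/mL·hr
Extrapolated tail: C_last / k_e = 19.72 / 0.218 = 90.459
AUC_0→∞ = 173.59875 + 90.459 = 264.05775 mcg/mL·hr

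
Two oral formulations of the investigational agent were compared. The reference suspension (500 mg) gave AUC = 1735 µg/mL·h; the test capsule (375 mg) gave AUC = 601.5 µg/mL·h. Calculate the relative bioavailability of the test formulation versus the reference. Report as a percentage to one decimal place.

F_rel = 46.2%

F_rel = (AUC_test/D_test) / (AUC_ref/D_ref)
      = (601.5/375) / (1735/500)
      = 1.604 / 3.47 = 0.4622 = 46.22%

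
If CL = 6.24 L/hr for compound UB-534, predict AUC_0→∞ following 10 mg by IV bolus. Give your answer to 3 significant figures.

AUC_0→∞ = Dose_iv / CL
        = 10 / 6.24 = 1.60256 mg/L·hr

AUC = 1.60 mg/L·hr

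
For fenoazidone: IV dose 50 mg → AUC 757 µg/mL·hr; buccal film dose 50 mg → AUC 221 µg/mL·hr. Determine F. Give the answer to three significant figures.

F = 0.292

F = (AUC_ev / D_ev) / (AUC_iv / D_iv)
  = (221/50) / (757/50)
  = 4.42 / 15.14 = 0.2919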